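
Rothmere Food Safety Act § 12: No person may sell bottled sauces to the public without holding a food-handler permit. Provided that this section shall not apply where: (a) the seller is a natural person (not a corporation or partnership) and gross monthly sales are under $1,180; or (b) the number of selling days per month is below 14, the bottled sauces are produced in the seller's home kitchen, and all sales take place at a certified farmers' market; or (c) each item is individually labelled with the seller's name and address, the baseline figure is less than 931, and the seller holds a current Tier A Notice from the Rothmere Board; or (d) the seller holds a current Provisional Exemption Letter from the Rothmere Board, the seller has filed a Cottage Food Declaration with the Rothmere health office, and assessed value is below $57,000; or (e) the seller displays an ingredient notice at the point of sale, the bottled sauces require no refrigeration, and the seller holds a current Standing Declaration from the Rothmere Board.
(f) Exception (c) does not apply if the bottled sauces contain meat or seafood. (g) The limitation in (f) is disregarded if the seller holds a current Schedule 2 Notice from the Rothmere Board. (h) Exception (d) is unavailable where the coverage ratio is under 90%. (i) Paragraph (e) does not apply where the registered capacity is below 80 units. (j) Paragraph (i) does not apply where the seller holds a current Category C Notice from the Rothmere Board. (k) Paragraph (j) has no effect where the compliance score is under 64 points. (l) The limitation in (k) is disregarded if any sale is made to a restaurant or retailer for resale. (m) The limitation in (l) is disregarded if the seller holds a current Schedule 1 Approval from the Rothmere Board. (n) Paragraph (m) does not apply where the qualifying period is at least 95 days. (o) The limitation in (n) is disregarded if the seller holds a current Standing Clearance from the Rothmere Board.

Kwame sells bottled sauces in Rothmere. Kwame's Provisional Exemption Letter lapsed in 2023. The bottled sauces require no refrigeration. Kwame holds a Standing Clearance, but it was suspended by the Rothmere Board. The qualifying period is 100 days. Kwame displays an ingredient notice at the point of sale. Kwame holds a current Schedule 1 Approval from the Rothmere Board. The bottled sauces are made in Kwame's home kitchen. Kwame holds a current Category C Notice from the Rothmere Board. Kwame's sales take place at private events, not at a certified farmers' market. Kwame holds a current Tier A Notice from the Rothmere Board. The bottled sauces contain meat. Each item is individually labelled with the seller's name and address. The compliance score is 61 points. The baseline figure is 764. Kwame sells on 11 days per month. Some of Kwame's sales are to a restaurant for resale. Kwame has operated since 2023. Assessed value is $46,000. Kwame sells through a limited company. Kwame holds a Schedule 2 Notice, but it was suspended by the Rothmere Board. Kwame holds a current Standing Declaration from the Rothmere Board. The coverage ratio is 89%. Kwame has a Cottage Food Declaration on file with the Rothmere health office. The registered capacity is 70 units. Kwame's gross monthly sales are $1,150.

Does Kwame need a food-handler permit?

Exception (a) fails — the seller operates through a limited company.
Exception (b) fails — sales are at private events, not a certified farmers' market.
Exception (c)'s conditions are all satisfied: items are individually labelled; the baseline figure is 764, less than the 931 limit; a current Tier A Notice is held. But: (f) operates against (c): the bottled sauces contain meat. (g), which would lift (f), is inapplicable — there is no Schedule 2 Notice in force. (c) is therefore removed.
Exception (d) fails — there is no Provisional Exemption Letter in force.
Exception (e)'s conditions are all satisfied: an ingredient notice is displayed; the bottled sauces are shelf-stable; a current Standing Declaration is held. As to paragraphs (i)–(o): (i) is triggered (the registered capacity is 70 units, below the 80 units limit), but is itself disapplied by (j): (j) is engaged — a current Category C Notice is held. (k) would limit (j) — the compliance score is 61 points, under the 64 points limit — but (l) sets (k) aside: (l) operates against (k): some sales are to a restaurant for resale. (m) would limit (l) — a current Schedule 1 Approval is held — but (n) sets (m) aside: (n) is engaged — the qualifying period is 100 days, meeting the 95 days threshold. (o) is not engaged (the Standing Clearance is not current), so (n) stands. (e) remains available.

No — exception (e) applies; Kwame is not required to hold a food-handler permit.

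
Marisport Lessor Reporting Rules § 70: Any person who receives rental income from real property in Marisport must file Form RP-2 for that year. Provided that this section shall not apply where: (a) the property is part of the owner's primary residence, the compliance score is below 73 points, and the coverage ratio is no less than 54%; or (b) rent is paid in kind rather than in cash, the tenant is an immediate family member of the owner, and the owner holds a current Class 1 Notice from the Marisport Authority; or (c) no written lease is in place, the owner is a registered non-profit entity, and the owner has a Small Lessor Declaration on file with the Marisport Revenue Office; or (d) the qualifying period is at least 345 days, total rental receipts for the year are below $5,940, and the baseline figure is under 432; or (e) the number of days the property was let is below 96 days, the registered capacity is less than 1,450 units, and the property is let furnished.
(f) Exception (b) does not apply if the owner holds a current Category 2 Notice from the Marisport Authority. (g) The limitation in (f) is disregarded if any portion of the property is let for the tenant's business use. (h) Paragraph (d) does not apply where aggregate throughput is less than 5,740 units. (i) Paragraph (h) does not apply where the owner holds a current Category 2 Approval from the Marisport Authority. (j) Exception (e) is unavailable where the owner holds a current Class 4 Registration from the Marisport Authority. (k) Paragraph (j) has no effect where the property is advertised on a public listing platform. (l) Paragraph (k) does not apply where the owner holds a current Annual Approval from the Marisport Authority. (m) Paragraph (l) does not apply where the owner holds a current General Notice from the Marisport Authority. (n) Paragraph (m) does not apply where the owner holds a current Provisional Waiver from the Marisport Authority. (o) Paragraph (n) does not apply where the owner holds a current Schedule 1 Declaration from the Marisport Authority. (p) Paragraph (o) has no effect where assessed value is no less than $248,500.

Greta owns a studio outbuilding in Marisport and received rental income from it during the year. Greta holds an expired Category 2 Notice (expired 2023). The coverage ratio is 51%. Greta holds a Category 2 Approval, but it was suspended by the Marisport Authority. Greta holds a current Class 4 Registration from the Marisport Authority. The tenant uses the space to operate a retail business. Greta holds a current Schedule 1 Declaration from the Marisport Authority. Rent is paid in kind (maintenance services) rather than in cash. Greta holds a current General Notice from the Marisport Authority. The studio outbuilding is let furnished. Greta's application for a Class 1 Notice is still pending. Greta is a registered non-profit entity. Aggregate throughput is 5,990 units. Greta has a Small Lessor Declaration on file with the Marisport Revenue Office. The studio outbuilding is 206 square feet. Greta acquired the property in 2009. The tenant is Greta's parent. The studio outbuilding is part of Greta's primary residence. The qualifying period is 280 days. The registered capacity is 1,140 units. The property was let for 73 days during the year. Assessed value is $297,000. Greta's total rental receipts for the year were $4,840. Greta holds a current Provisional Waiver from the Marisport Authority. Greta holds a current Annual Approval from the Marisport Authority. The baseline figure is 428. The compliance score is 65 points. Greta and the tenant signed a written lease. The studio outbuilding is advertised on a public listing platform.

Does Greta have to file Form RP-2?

Yes — Greta must file Form RP-2.

Exception (a) fails — the coverage ratio is 51%, short of 54%.
Exception (b) fails — there is no Class 1 Notice in force.
Exception (c) requires that no written lease is in place; but a written lease is in place, so (c) is unavailable.
Exception (d) does not apply: the qualifying period is 280 days, short of 345 days.
Exception (e)'s conditions are all satisfied: the number of days the property was let is 73 days, below the 96 days limit; the registered capacity is 1,140 units, less than the 1,450 units limit; the property is let furnished. Turning to paragraphs (j)–(p): (j) is triggered — a current Class 4 Registration is held. (k) is triggered (the property is publicly advertised), but yields to (l): (l) is engaged — a current Annual Approval is held. (m) operates (a current General Notice is held), but is set aside by (n): (n) operates against (m): a current Provisional Waiver is held. (o) is engaged (a current Schedule 1 Declaration is held), but is displaced by (p): (p) operates against (o): assessed value is $297,000, meeting the $248,500 threshold. Exception (e) does not apply.
None of the exceptions is available; § 70 applies in full.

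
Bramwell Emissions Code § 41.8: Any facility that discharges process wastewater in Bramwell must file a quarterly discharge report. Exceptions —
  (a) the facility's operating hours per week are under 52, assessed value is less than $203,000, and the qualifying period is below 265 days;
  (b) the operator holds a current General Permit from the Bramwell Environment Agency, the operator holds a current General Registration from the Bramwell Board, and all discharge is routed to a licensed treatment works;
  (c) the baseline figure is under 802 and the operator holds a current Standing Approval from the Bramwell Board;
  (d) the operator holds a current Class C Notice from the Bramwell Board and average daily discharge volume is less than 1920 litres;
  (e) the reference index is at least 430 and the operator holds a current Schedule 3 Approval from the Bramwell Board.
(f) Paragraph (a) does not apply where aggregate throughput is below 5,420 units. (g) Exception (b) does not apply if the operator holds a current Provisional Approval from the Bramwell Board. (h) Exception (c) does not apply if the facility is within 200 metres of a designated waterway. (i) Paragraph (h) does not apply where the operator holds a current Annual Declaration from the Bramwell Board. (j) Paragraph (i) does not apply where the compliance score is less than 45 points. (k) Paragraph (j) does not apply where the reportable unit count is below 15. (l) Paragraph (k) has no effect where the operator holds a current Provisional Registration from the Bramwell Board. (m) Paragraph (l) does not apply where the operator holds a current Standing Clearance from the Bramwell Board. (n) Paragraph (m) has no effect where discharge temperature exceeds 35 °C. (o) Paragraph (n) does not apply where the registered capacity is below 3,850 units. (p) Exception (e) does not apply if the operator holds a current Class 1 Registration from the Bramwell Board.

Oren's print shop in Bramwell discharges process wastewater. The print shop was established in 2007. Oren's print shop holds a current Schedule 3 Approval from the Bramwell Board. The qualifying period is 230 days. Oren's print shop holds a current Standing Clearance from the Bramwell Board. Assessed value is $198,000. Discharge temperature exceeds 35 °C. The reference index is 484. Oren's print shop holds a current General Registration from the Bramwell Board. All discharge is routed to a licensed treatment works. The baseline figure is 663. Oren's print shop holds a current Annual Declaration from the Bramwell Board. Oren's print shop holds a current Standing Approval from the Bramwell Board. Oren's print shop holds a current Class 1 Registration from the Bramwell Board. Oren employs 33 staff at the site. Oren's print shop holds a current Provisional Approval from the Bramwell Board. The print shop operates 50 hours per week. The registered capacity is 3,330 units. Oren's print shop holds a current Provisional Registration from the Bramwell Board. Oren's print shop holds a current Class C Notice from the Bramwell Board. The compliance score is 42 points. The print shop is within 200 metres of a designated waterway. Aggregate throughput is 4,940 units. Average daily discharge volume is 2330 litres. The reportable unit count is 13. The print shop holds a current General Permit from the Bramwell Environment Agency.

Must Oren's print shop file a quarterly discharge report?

No — exception (c) applies; Oren's print shop is not required to file a quarterly discharge report.

Exception (a) is satisfied on its face — the facility's operating hours per week are 50, under the 52 limit; assessed value is $198,000, less than the $203,000 limit; the qualifying period is 230 days, below the 265 days limit. However, paragraph (f) must be considered: (f) is engaged — aggregate throughput is 4,940 units, below the 5,420 units limit. So (a) is unavailable.
All of (b)'s requirements are met (a current General Permit is held; a current General Registration is held; discharge is routed to a licensed treatment works). Turning to paragraph (g): (g) is engaged — a current Provisional Approval is held. So (b) is unavailable.
All of (c)'s requirements are met (the baseline figure is 663, under the 802 limit; a current Standing Approval is held). Considering the limiting provisions: (h) applies (the print shop is within 200 m of a designated waterway), but is itself disapplied by (i): (i) operates against (h): a current Annual Declaration is held. (j) would limit (i) — the compliance score is 42 points, less than the 45 points limit — but (k) sets (j) aside: (k) operates against (j): the reportable unit count is 13, below the 15 limit. (l) would limit (k) — a current Provisional Registration is held — but (m) sets (l) aside: (m) operates against (l): a current Standing Clearance is held. (n) would limit (m) — discharge temperature exceeds 35 °C — but (o) sets (n) aside: (o) operates — the registered capacity is 3,330 units, below the 3,850 units limit. (c) remains available.
Exception (d) does not apply: average daily discharge volume is 2330 litres, not less than 1920 litres.
Exception (e)'s conditions are all satisfied: the reference index is 484, meeting the 430 threshold; a current Schedule 3 Approval is held. But applying paragraph (p): (p) operates — a current Class 1 Registration is held. (e) is therefore removed.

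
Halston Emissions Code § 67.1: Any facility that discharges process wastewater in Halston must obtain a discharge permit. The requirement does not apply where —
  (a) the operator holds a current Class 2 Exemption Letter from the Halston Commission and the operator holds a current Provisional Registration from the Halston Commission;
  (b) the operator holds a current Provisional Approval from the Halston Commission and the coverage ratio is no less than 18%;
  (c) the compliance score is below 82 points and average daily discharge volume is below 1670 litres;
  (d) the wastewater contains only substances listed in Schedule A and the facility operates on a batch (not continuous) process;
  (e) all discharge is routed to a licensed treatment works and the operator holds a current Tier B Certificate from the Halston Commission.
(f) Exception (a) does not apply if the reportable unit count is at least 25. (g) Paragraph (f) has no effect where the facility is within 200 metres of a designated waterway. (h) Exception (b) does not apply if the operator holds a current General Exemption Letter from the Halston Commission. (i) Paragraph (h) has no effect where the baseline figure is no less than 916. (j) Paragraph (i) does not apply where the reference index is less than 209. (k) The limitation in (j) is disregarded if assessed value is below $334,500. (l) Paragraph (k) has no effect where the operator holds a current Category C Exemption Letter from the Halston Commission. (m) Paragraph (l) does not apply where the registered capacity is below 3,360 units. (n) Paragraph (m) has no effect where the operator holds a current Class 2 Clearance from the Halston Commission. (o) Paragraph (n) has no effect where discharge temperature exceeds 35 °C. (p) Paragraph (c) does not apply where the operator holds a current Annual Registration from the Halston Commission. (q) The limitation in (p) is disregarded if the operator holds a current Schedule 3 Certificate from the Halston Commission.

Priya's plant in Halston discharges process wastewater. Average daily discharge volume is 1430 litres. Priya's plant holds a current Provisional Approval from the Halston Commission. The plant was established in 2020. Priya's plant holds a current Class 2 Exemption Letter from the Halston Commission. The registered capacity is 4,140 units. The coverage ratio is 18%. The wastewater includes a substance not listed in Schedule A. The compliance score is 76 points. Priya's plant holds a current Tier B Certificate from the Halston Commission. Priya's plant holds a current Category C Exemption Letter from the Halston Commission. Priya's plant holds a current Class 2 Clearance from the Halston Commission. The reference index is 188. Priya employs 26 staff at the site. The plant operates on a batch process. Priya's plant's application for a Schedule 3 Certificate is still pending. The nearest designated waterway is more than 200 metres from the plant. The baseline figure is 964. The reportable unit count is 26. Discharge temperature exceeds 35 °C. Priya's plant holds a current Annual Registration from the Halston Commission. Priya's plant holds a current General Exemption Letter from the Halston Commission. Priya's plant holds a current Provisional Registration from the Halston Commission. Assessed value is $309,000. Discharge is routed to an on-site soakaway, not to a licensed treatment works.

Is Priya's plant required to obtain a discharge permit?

All of (a)'s requirements are met (a current Class 2 Exemption Letter is held; a current Provisional Registration is held). Turning to paragraphs (f)–(g): (f) applies — the reportable unit count is 26, meeting the 25 threshold. (g), which would lift (f), is not engaged — the plant is more than 200 m from any designated waterway. Exception (a) does not apply.
All of (b)'s requirements are met (a current Provisional Approval is held; the coverage ratio is 18%, meeting the 18% threshold). But applying paragraphs (h)–(o): (h) operates against (b): a current General Exemption Letter is held. (i) is engaged (the baseline figure is 964, meeting the 916 threshold), but is itself disapplied by (j): (j) is triggered — the reference index is 188, less than the 209 limit. (k) would limit (j) — assessed value is $309,000, below the $334,500 limit — but (l) sets (k) aside: (l) applies — a current Category C Exemption Letter is held. (m), which would lift (l), is not engaged — the registered capacity is 4,140 units, not below 3,360 units. Exception (b) does not apply.
All of (c)'s requirements are met (the compliance score is 76 points, below the 82 points limit; average daily discharge volume is 1430 litres, below the 1670 litres limit). However, paragraphs (p)–(q) must be considered: (p) operates — a current Annual Registration is held. (q), which would lift (p), is not engaged — no current Schedule 3 Certificate is held. Exception (c) does not apply.
Exception (d) fails — the wastewater includes a non-Schedule-A substance.
Exception (e) does not apply: discharge is not routed to a licensed treatment works.
No exception displaces § 67.1.

Yes — Priya's plant must obtain a discharge permit.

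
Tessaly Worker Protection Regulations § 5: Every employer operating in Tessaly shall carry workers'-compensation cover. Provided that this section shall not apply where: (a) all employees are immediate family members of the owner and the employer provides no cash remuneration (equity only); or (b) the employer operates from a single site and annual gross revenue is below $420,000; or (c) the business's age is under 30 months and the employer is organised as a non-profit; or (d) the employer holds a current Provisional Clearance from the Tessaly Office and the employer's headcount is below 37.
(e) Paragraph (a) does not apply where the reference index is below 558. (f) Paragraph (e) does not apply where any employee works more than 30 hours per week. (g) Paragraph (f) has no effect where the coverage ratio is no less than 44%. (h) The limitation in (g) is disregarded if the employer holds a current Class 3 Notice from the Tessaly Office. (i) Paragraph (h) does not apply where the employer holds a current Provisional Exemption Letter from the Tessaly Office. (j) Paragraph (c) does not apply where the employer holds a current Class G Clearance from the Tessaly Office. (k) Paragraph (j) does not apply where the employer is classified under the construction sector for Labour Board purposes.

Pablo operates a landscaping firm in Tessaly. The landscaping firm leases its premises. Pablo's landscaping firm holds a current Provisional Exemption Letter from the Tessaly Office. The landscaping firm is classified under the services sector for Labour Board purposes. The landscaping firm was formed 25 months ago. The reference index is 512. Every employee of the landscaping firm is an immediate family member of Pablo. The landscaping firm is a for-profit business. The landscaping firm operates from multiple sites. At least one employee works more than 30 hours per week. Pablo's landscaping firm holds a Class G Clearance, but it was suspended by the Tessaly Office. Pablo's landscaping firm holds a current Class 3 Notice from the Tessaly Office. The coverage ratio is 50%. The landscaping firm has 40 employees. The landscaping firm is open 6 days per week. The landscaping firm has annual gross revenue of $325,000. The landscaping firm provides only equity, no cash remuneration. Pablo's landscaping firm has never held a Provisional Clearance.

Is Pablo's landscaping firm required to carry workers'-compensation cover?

Exception (a)'s conditions are all satisfied: every employee is an immediate family member; remuneration is equity-only. Turning to paragraphs (e)–(i): (e) operates — the reference index is 512, below the 558 limit. (f) would limit (e) — at least one employee exceeds 30 hours/week — but (g) sets (f) aside: (g) is triggered — the coverage ratio is 50%, meeting the 44% threshold. (h) is engaged (a current Class 3 Notice is held), but is set aside by (i): (i) operates against (h): a current Provisional Exemption Letter is held. So (a) is unavailable.
Exception (b) does not apply: the employer operates from multiple sites.
Exception (c) fails — the employer is for-profit.
Exception (d) fails — no current Provisional Clearance is held.
No exception is made out. Pablo's landscaping firm falls within the general rule.

Yes — Pablo's landscaping firm must carry workers'-compensation cover.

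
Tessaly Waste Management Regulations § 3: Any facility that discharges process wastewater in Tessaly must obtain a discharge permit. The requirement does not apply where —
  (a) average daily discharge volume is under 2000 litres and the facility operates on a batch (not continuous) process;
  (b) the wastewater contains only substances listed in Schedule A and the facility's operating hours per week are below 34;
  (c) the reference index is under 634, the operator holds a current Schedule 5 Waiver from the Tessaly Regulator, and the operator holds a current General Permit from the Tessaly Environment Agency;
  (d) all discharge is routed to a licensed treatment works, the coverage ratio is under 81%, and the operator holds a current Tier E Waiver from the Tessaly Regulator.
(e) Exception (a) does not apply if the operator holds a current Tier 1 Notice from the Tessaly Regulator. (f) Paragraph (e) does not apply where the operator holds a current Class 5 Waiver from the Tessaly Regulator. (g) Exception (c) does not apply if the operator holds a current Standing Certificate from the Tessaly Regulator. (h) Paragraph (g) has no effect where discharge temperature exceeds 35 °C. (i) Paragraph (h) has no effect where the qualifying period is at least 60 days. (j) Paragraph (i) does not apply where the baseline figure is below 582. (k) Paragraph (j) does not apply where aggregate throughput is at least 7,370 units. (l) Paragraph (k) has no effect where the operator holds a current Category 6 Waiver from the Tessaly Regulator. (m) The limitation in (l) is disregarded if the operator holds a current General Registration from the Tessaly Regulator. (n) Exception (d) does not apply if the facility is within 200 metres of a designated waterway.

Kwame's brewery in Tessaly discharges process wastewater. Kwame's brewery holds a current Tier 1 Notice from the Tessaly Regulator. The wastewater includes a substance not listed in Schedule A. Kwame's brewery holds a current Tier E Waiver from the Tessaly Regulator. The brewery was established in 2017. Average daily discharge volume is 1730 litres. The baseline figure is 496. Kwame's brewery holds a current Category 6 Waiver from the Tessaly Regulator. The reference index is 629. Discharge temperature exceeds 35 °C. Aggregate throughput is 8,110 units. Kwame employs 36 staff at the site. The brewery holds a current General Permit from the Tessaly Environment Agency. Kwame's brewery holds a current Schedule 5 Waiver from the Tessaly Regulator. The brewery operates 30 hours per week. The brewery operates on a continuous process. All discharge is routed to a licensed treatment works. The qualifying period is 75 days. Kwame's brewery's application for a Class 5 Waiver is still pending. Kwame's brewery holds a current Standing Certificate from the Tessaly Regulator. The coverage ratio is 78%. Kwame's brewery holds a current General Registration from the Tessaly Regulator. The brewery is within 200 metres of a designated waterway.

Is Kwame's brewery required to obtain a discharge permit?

Exception (a) does not apply: the facility operates on a continuous process.
Exception (b) requires that the wastewater contains only substances listed in Schedule A; but the wastewater includes a non-Schedule-A substance, so (b) is unavailable.
Exception (c): the reference index is 629, under the 634 limit; a current Schedule 5 Waiver is held; a current General Permit is held — every condition holds. However, paragraphs (g)–(m) must be considered: (g) operates against (c): a current Standing Certificate is held. (h) would limit (g) — discharge temperature exceeds 35 °C — but (i) sets (h) aside: (i) operates against (h): the qualifying period is 75 days, meeting the 60 days threshold. (j) is triggered (the baseline figure is 496, below the 582 limit), but is set aside by (k): (k) operates against (j): aggregate throughput is 8,110 units, meeting the 7,370 units threshold. (l) is triggered (a current Category 6 Waiver is held), but is overridden by (m): (m) operates — a current General Registration is held. So (c) is unavailable.
Exception (d)'s conditions are all satisfied: discharge is routed to a licensed treatment works; the coverage ratio is 78%, under the 81% limit; a current Tier E Waiver is held. Turning to paragraph (n): (n) operates against (d): the brewery is within 200 m of a designated waterway. Exception (d) does not apply.
No exception applies. The general rule governs.

Yes — Kwame's brewery must obtain a discharge permit.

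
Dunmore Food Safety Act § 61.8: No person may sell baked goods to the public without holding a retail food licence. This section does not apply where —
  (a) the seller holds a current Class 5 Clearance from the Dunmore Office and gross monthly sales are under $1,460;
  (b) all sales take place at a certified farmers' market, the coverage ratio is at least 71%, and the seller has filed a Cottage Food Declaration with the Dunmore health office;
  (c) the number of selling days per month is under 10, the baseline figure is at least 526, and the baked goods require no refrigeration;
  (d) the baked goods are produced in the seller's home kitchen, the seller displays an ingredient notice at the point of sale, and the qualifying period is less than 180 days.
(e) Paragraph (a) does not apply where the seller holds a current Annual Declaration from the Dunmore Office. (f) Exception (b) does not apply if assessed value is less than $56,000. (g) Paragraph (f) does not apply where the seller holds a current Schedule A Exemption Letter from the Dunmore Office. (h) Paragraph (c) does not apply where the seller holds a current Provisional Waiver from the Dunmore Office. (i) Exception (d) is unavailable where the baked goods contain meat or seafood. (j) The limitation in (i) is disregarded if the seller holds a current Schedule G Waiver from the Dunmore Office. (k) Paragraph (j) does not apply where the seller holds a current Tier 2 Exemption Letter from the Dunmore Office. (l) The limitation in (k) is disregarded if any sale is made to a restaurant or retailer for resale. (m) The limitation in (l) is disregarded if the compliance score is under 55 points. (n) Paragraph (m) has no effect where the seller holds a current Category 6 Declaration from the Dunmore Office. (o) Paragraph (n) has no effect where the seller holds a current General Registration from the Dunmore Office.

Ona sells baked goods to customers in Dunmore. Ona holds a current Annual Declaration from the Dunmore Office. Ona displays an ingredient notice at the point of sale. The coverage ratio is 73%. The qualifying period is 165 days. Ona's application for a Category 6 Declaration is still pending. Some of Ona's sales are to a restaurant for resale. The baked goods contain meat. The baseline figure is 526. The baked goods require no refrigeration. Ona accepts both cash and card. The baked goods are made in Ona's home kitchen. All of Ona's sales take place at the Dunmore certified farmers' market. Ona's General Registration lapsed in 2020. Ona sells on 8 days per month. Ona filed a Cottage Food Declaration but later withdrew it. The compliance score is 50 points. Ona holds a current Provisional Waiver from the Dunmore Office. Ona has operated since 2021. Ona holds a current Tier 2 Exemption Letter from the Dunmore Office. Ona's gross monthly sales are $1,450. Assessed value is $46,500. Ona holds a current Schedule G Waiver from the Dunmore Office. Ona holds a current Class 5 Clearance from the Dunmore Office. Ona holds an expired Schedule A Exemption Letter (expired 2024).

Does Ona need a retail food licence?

Exception (a)'s conditions are all satisfied: a current Class 5 Clearance is held; gross monthly sales are $1,450, under the $1,460 limit. Turning to paragraph (e): (e) is triggered — a current Annual Declaration is held. Exception (a) does not apply.
Exception (b) fails — the Cottage Food Declaration was withdrawn.
All of (c)'s requirements are met (the number of selling days per month is 8, under the 10 limit; the baseline figure is 526, meeting the 526 threshold; the baked goods are shelf-stable). But applying paragraph (h): (h) is triggered — a current Provisional Waiver is held. So (c) is unavailable.
Exception (d) is satisfied on its face — the baked goods are home-kitchen produced; an ingredient notice is displayed; the qualifying period is 165 days, less than the 180 days limit. But applying paragraphs (i)–(o): (i) operates against (d): the baked goods contain meat. (j) would limit (i) — a current Schedule G Waiver is held — but (k) sets (j) aside: (k) operates against (j): a current Tier 2 Exemption Letter is held. (l) applies (some sales are to a restaurant for resale), but is overridden by (m): (m) operates — the compliance score is 50 points, under the 55 points limit. (n) does not operate here (the Category 6 Declaration is not current), so (m) stands. (d) is therefore removed.
No exception displaces § 61.8.

Yes — Ona must hold a retail food licence.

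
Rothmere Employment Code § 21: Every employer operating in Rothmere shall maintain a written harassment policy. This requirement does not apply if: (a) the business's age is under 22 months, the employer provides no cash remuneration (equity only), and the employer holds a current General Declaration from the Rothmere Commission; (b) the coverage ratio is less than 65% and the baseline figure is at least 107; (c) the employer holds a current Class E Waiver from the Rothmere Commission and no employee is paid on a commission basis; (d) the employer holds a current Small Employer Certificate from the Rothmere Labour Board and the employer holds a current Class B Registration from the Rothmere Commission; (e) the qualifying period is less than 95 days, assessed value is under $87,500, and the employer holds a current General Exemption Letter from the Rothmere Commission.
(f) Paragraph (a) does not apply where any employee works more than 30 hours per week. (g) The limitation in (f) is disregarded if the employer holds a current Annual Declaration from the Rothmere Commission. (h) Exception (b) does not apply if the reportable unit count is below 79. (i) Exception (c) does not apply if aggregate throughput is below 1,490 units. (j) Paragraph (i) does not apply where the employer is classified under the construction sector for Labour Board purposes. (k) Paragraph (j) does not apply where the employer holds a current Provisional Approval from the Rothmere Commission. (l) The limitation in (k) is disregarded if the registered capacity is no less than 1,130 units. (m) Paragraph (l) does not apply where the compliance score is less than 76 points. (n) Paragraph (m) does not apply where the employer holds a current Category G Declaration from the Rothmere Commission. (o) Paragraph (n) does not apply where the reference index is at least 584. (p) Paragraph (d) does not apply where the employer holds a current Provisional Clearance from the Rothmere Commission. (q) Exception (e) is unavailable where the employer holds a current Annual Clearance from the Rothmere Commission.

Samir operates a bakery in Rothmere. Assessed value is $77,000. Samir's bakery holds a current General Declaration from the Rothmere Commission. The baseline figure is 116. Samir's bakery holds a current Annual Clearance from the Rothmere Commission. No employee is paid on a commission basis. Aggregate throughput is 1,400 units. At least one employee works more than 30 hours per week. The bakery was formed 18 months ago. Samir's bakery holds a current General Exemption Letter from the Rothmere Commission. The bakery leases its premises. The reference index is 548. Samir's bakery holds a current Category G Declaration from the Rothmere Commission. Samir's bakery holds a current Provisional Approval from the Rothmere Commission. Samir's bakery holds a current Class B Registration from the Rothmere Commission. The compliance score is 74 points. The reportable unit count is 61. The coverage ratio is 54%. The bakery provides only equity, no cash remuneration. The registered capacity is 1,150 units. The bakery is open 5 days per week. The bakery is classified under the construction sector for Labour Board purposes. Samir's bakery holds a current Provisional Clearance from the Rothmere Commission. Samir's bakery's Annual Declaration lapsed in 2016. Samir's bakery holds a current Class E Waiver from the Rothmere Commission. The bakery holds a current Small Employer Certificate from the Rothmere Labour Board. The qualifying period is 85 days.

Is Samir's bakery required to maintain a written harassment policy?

Exception (a)'s conditions are all satisfied: the business's age is 18 months, under the 22 months limit; remuneration is equity-only; a current General Declaration is held. However, paragraphs (f)–(g) must be considered: (f) is engaged — at least one employee exceeds 30 hours/week. (g) is not engaged (no current Annual Declaration is held), so (f) stands. So (a) is unavailable.
Exception (b): the coverage ratio is 54%, less than the 65% limit; the baseline figure is 116, meeting the 107 threshold — every condition holds. But applying paragraph (h): (h) operates against (b): the reportable unit count is 61, below the 79 limit. (b) is therefore removed.
Exception (c)'s conditions are all satisfied: a current Class E Waiver is held; no employee is paid on commission. Applying paragraphs (i)–(o): (i) operates (aggregate throughput is 1,400 units, below the 1,490 units limit), but is displaced by (j): (j) operates against (i): the bakery is classified under the construction sector. (k) would limit (j) — a current Provisional Approval is held — but (l) sets (k) aside: (l) applies — the registered capacity is 1,150 units, meeting the 1,130 units threshold. (m) applies (the compliance score is 74 points, less than the 76 points limit), but is set aside by (n): (n) applies — a current Category G Declaration is held. (o) does not operate here (the reference index is 548, short of 584), so (n) stands. Exception (c) stands.
Exception (d): a current Small Employer Certificate is held; a current Class B Registration is held — every condition holds. But: (p) is triggered — a current Provisional Clearance is held. Exception (d) does not apply.
Exception (e): the qualifying period is 85 days, less than the 95 days limit; assessed value is $77,000, under the $87,500 limit; a current General Exemption Letter is held — every condition holds. But applying paragraph (q): (q) operates against (e): a current Annual Clearance is held. (e) is therefore removed.

No — exception (c) applies; Samir's bakery is not required to maintain a written harassment policy.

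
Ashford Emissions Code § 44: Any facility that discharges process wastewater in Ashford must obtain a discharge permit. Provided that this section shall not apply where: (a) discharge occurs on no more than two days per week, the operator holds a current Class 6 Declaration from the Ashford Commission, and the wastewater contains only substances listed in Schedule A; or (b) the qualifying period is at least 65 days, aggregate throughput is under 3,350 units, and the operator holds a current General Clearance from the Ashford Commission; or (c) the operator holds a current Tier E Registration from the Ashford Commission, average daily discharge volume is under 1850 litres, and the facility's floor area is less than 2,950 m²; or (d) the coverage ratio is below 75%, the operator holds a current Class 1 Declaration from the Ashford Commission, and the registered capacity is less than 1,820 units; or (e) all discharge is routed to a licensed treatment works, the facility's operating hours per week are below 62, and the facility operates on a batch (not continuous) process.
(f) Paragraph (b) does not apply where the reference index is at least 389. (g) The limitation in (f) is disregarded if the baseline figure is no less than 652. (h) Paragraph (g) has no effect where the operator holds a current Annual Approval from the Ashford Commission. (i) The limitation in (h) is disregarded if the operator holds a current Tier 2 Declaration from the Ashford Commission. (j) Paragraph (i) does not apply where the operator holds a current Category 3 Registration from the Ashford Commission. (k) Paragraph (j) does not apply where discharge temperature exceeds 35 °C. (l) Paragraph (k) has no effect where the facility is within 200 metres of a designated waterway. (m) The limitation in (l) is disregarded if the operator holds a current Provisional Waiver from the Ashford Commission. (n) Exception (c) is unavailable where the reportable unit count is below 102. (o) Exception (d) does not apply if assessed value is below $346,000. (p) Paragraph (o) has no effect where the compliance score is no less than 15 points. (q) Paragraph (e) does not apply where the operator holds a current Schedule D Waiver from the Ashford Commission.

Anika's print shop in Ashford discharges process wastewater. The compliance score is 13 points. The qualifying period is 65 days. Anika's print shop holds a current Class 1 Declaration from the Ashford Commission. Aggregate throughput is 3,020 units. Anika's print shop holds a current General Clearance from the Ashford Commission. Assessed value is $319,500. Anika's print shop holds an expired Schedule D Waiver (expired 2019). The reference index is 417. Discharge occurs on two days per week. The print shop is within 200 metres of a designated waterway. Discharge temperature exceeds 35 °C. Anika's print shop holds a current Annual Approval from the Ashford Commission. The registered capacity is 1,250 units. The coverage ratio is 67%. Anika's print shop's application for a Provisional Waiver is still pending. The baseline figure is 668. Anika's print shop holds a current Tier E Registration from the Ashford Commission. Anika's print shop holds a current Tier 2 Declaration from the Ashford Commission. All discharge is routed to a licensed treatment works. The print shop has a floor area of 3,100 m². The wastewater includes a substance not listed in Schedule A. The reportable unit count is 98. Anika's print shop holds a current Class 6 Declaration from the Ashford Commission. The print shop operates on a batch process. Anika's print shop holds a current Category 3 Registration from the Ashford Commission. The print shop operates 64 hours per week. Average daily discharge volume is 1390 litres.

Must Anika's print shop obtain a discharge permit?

Exception (a) does not apply: the wastewater includes a non-Schedule-A substance.
All of (b)'s requirements are met (the qualifying period is 65 days, meeting the 65 days threshold; aggregate throughput is 3,020 units, under the 3,350 units limit; a current General Clearance is held). But applying paragraphs (f)–(m): (f) operates against (b): the reference index is 417, meeting the 389 threshold. (g) would limit (f) — the baseline figure is 668, meeting the 652 threshold — but (h) sets (g) aside: (h) operates — a current Annual Approval is held. (i) would limit (h) — a current Tier 2 Declaration is held — but (j) sets (i) aside: (j) is triggered — a current Category 3 Registration is held. (k) would limit (j) — discharge temperature exceeds 35 °C — but (l) sets (k) aside: (l) applies — the print shop is within 200 m of a designated waterway. (m) is not engaged (the Provisional Waiver is not current), so (l) stands. So (b) is unavailable.
Exception (c) fails — the facility's floor area is 3,100 m², not less than 2,950 m².
Exception (d): the coverage ratio is 67%, below the 75% limit; a current Class 1 Declaration is held; the registered capacity is 1,250 units, less than the 1,820 units limit — every condition holds. But applying paragraphs (o)–(p): (o) operates against (d): assessed value is $319,500, below the $346,000 limit. (p) does not operate here (the compliance score is 13 points, short of 15 points), so (o) stands. So (d) is unavailable.
Exception (e) fails — the facility's operating hours per week are 64, not below 62.
None of the exceptions is available; § 44 applies in full.

Yes — Anika's print shop must obtain a discharge permit.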